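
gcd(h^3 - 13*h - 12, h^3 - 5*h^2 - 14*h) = 1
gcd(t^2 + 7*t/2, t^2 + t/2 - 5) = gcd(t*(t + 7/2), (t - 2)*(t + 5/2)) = 1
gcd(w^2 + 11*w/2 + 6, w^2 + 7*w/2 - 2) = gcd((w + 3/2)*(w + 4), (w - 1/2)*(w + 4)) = w + 4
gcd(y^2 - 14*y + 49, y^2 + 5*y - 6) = 1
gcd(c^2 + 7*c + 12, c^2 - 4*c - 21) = c + 3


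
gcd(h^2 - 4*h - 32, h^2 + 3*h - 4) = h + 4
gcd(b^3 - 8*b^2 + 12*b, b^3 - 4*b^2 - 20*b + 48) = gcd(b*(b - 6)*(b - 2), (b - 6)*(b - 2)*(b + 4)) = b^2 - 8*b + 12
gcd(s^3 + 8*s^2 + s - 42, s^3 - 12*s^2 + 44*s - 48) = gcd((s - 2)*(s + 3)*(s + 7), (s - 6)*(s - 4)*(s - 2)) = s - 2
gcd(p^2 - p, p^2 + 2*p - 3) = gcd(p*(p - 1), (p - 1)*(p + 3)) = p - 1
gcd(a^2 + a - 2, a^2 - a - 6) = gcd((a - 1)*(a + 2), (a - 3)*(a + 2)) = a + 2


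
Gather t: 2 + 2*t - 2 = 2*t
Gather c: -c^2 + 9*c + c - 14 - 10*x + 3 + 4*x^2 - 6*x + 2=-c^2 + 10*c + 4*x^2 - 16*x - 9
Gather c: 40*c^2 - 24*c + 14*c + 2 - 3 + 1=40*c^2 - 10*c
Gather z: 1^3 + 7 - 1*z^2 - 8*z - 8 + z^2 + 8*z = 0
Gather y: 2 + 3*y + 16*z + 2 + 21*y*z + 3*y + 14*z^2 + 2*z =y*(21*z + 6) + 14*z^2 + 18*z + 4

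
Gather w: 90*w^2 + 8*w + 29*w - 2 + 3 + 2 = 90*w^2 + 37*w + 3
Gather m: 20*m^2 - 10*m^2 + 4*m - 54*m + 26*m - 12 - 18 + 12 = 10*m^2 - 24*m - 18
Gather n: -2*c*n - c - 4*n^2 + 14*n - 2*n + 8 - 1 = -c - 4*n^2 + n*(12 - 2*c) + 7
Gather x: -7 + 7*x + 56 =7*x + 49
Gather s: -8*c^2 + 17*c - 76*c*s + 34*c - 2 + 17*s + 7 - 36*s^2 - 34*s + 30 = -8*c^2 + 51*c - 36*s^2 + s*(-76*c - 17) + 35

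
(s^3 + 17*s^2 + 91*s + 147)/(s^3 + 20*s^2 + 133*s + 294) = (s + 3)/(s + 6)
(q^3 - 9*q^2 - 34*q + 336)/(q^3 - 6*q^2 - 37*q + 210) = (q - 8)/(q - 5)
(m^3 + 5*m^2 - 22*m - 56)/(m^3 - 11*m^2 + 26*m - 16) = (m^3 + 5*m^2 - 22*m - 56)/(m^3 - 11*m^2 + 26*m - 16)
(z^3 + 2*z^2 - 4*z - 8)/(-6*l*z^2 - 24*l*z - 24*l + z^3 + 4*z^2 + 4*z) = (z - 2)/(-6*l + z)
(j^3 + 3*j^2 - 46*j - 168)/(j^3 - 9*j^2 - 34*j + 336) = (j + 4)/(j - 8)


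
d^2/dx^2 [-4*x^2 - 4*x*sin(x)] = 4*x*sin(x) - 8*cos(x) - 8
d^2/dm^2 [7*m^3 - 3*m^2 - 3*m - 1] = 42*m - 6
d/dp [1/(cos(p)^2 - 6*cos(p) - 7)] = 2*(cos(p) - 3)*sin(p)/(sin(p)^2 + 6*cos(p) + 6)^2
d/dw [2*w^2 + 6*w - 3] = 4*w + 6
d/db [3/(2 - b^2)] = 6*b/(b^2 - 2)^2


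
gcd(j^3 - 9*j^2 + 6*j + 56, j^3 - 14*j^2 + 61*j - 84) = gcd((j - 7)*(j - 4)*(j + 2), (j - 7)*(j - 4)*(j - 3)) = j^2 - 11*j + 28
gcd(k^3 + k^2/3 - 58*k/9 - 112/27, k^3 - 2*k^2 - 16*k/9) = k^2 - 2*k - 16/9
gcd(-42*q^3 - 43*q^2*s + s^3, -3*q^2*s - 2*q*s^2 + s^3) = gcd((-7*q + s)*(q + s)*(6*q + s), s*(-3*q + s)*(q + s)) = q + s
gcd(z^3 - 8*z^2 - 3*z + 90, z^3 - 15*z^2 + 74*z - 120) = z^2 - 11*z + 30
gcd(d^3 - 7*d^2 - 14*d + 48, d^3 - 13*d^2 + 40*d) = d - 8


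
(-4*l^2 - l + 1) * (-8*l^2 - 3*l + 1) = 32*l^4 + 20*l^3 - 9*l^2 - 4*l + 1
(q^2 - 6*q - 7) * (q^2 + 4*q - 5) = q^4 - 2*q^3 - 36*q^2 + 2*q + 35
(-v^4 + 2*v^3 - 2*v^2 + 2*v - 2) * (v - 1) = -v^5 + 3*v^4 - 4*v^3 + 4*v^2 - 4*v + 2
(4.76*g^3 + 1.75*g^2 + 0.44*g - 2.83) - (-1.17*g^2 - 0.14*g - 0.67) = 4.76*g^3 + 2.92*g^2 + 0.58*g - 2.16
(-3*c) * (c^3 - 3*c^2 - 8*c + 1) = -3*c^4 + 9*c^3 + 24*c^2 - 3*c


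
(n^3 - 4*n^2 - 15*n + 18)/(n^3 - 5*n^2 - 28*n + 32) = (n^2 - 3*n - 18)/(n^2 - 4*n - 32)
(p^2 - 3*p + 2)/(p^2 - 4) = (p - 1)/(p + 2)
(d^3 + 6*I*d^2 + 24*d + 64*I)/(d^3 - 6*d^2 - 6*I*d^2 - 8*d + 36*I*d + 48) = (d^2 + 10*I*d - 16)/(d^2 - 2*d*(3 + I) + 12*I)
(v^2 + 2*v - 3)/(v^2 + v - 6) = (v - 1)/(v - 2)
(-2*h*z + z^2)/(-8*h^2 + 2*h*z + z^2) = z/(4*h + z)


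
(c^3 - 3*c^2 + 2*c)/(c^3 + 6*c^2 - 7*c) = (c - 2)/(c + 7)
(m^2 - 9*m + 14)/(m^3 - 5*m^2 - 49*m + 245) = (m - 2)/(m^2 + 2*m - 35)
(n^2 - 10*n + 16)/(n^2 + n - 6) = (n - 8)/(n + 3)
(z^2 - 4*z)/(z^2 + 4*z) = (z - 4)/(z + 4)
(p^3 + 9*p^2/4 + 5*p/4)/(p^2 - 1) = p*(4*p + 5)/(4*(p - 1))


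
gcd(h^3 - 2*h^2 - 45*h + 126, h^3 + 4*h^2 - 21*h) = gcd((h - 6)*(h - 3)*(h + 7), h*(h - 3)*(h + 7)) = h^2 + 4*h - 21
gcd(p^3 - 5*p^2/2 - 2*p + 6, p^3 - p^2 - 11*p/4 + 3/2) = p^2 - p/2 - 3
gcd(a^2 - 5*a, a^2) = a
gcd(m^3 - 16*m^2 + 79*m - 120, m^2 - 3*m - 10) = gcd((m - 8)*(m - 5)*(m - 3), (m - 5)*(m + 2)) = m - 5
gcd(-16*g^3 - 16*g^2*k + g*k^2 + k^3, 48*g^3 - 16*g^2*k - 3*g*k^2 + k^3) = 16*g^2 - k^2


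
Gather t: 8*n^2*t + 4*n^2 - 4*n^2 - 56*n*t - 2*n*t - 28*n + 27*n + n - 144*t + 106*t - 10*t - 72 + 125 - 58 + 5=t*(8*n^2 - 58*n - 48)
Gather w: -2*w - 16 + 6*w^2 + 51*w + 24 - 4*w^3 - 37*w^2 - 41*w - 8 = -4*w^3 - 31*w^2 + 8*w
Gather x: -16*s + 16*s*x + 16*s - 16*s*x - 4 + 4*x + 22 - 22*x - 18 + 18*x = 0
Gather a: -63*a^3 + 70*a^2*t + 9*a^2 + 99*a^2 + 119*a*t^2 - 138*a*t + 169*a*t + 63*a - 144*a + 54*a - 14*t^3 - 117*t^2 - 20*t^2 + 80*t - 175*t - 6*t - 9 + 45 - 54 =-63*a^3 + a^2*(70*t + 108) + a*(119*t^2 + 31*t - 27) - 14*t^3 - 137*t^2 - 101*t - 18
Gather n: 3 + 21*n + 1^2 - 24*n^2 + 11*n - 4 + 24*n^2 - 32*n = 0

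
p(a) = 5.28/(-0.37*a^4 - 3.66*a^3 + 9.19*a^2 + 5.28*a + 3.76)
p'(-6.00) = 0.00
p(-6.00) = 0.01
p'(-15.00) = -0.00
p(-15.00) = -0.00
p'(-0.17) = -0.98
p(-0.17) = 1.68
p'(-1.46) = 0.33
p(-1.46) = 0.21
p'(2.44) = 7.54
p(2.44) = 1.04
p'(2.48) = 16.40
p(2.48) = 1.49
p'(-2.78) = 0.04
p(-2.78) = 0.05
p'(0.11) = -1.91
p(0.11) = 1.19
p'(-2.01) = 0.12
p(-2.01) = 0.10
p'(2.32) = 1.91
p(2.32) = 0.58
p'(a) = 5.28*(1.48*a^3 + 10.98*a^2 - 18.38*a - 5.28)/(-0.37*a^4 - 3.66*a^3 + 9.19*a^2 + 5.28*a + 3.76)^2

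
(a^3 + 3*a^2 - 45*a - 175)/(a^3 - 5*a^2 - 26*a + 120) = (a^2 - 2*a - 35)/(a^2 - 10*a + 24)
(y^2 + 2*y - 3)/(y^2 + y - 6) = (y - 1)/(y - 2)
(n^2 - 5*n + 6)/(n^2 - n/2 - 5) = 2*(-n^2 + 5*n - 6)/(-2*n^2 + n + 10)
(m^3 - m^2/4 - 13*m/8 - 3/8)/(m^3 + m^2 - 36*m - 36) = (8*m^2 - 10*m - 3)/(8*(m^2 - 36))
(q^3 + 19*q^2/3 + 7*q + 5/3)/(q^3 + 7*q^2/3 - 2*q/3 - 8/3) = (3*q^3 + 19*q^2 + 21*q + 5)/(3*q^3 + 7*q^2 - 2*q - 8)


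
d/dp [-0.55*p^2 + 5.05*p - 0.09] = 5.05 - 1.1*p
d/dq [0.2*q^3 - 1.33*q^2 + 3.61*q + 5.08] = 0.6*q^2 - 2.66*q + 3.61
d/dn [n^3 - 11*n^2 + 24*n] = 3*n^2 - 22*n + 24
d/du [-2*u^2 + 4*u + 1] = 4 - 4*u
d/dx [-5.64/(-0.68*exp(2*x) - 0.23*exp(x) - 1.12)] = (-7.6704*exp(x) - 1.2972)*exp(x)/(0.68*exp(2*x) + 0.23*exp(x) + 1.12)^2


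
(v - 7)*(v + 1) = v^2 - 6*v - 7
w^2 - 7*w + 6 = (w - 6)*(w - 1)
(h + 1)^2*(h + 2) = h^3 + 4*h^2 + 5*h + 2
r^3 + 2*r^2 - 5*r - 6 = (r - 2)*(r + 1)*(r + 3)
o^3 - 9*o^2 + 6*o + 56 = (o - 7)*(o - 4)*(o + 2)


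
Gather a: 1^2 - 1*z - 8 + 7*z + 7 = 6*z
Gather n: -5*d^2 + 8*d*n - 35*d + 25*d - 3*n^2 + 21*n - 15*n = -5*d^2 - 10*d - 3*n^2 + n*(8*d + 6)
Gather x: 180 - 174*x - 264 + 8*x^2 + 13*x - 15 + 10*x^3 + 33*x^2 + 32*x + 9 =10*x^3 + 41*x^2 - 129*x - 90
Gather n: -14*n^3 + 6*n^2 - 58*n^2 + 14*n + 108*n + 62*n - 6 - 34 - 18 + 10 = -14*n^3 - 52*n^2 + 184*n - 48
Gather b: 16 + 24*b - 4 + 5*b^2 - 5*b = 5*b^2 + 19*b + 12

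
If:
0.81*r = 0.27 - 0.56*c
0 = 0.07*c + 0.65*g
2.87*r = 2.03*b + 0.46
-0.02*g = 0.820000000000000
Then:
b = -371.88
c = 380.71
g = -41.00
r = -262.88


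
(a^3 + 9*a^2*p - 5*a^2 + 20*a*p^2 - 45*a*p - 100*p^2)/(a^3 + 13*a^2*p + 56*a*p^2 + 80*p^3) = (a - 5)/(a + 4*p)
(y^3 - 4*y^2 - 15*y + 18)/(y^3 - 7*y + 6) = (y - 6)/(y - 2)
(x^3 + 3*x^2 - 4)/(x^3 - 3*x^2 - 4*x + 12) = (x^2 + x - 2)/(x^2 - 5*x + 6)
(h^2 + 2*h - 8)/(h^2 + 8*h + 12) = (h^2 + 2*h - 8)/(h^2 + 8*h + 12)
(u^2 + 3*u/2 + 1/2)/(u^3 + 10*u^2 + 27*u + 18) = (u + 1/2)/(u^2 + 9*u + 18)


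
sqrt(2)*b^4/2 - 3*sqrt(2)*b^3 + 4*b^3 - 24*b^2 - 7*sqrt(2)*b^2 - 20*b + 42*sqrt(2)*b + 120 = (b - 6)*(b - 2*sqrt(2))*(b + 5*sqrt(2))*(sqrt(2)*b/2 + 1)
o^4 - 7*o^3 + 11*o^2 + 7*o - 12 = (o - 4)*(o - 3)*(o - 1)*(o + 1)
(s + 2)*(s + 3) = s^2 + 5*s + 6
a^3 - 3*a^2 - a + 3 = (a - 3)*(a - 1)*(a + 1)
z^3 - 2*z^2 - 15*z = z*(z - 5)*(z + 3)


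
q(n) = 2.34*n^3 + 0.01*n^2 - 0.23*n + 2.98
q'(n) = 7.02*n^2 + 0.02*n - 0.23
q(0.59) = 3.33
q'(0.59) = 2.23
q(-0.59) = 2.64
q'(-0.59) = 2.20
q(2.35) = 32.86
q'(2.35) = 38.58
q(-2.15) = -19.74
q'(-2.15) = 32.18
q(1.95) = 19.92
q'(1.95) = 26.50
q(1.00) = 5.10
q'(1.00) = 6.81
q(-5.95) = -488.21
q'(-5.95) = 248.18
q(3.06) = 69.42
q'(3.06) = 65.56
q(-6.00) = -500.72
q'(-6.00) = 252.37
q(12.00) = 4045.18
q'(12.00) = 1010.89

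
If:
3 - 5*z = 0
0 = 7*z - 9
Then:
No Solution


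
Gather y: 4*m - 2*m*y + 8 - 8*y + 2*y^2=4*m + 2*y^2 + y*(-2*m - 8) + 8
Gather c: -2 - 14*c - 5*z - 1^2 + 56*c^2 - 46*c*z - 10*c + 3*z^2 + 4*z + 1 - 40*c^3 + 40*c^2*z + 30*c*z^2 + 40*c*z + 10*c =-40*c^3 + c^2*(40*z + 56) + c*(30*z^2 - 6*z - 14) + 3*z^2 - z - 2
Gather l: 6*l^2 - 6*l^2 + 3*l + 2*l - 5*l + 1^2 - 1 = 0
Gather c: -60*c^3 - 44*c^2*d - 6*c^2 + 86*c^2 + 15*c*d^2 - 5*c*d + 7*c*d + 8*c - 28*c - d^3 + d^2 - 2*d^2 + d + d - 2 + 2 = -60*c^3 + c^2*(80 - 44*d) + c*(15*d^2 + 2*d - 20) - d^3 - d^2 + 2*d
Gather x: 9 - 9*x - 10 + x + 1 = -8*x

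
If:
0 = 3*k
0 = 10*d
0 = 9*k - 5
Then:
No Solution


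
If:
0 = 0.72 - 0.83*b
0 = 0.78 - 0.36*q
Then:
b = 0.87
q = 2.17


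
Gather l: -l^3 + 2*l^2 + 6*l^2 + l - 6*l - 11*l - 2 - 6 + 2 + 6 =-l^3 + 8*l^2 - 16*l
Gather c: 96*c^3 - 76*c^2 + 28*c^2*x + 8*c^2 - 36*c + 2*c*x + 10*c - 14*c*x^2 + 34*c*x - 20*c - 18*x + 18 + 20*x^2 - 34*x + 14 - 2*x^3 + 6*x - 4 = 96*c^3 + c^2*(28*x - 68) + c*(-14*x^2 + 36*x - 46) - 2*x^3 + 20*x^2 - 46*x + 28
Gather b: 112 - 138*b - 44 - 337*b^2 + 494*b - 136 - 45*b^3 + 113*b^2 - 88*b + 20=-45*b^3 - 224*b^2 + 268*b - 48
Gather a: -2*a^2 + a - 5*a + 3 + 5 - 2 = -2*a^2 - 4*a + 6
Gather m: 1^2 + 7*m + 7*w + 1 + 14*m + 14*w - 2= 21*m + 21*w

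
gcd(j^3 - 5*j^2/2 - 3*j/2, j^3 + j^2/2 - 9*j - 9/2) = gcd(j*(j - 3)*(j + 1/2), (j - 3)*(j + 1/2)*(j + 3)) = j^2 - 5*j/2 - 3/2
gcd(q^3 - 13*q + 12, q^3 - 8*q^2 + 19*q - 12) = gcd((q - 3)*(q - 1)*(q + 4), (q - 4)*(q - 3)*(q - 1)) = q^2 - 4*q + 3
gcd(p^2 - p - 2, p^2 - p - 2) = p^2 - p - 2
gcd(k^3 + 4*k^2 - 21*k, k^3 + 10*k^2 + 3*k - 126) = k^2 + 4*k - 21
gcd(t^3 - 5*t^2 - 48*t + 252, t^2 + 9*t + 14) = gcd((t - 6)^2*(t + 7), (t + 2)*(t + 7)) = t + 7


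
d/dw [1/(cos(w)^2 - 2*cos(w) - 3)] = 2*(cos(w) - 1)*sin(w)/(sin(w)^2 + 2*cos(w) + 2)^2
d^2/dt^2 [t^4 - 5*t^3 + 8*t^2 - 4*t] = 12*t^2 - 30*t + 16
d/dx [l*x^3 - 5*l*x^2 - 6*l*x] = l*(3*x^2 - 10*x - 6)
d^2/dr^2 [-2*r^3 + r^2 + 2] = 2 - 12*r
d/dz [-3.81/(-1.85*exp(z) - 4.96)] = -7.0485*exp(z)/(1.85*exp(z) + 4.96)^2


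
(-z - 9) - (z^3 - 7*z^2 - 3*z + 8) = -z^3 + 7*z^2 + 2*z - 17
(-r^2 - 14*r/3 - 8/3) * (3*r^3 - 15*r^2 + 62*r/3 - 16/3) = -3*r^5 + r^4 + 124*r^3/3 - 460*r^2/9 - 272*r/9 + 128/9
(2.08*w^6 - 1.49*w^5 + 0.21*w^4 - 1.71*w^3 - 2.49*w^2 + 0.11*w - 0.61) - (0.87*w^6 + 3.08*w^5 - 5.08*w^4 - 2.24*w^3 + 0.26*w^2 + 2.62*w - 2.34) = 1.21*w^6 - 4.57*w^5 + 5.29*w^4 + 0.53*w^3 - 2.75*w^2 - 2.51*w + 1.73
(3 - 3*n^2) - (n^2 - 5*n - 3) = -4*n^2 + 5*n + 6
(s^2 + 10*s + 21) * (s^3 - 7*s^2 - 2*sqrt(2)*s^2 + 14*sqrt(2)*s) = s^5 - 2*sqrt(2)*s^4 + 3*s^4 - 49*s^3 - 6*sqrt(2)*s^3 - 147*s^2 + 98*sqrt(2)*s^2 + 294*sqrt(2)*s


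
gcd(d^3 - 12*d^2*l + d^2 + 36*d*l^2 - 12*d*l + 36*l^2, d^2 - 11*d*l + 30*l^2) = d - 6*l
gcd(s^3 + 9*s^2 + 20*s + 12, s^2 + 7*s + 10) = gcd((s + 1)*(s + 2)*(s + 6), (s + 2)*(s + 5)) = s + 2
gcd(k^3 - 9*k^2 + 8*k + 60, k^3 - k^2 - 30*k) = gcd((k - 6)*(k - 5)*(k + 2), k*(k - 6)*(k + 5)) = k - 6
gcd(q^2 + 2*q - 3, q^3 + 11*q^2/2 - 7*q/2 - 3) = q - 1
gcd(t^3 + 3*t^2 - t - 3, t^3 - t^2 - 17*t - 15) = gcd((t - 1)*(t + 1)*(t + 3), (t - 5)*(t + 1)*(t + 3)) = t^2 + 4*t + 3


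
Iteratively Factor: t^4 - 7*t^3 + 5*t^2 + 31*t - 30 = (t - 3)*(t^3 - 4*t^2 - 7*t + 10) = (t - 5)*(t - 3)*(t^2 + t - 2) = (t - 5)*(t - 3)*(t + 2)*(t - 1)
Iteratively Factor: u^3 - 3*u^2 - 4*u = (u + 1)*(u^2 - 4*u) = (u - 4)*(u + 1)*(u)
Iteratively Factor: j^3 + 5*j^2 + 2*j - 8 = (j + 2)*(j^2 + 3*j - 4) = (j + 2)*(j + 4)*(j - 1)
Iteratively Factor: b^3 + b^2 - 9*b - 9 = (b + 1)*(b^2 - 9) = (b - 3)*(b + 1)*(b + 3)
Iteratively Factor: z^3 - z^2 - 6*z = (z)*(z^2 - z - 6) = z*(z + 2)*(z - 3)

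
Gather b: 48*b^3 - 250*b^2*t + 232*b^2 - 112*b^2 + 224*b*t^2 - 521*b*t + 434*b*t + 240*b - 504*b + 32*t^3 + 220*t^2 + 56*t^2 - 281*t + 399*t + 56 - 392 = 48*b^3 + b^2*(120 - 250*t) + b*(224*t^2 - 87*t - 264) + 32*t^3 + 276*t^2 + 118*t - 336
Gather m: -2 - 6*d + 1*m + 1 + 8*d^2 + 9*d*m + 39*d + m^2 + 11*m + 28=8*d^2 + 33*d + m^2 + m*(9*d + 12) + 27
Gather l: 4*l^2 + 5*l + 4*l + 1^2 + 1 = 4*l^2 + 9*l + 2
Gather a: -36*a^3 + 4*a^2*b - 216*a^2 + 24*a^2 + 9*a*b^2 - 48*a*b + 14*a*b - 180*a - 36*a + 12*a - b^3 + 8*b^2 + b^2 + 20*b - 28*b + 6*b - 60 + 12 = -36*a^3 + a^2*(4*b - 192) + a*(9*b^2 - 34*b - 204) - b^3 + 9*b^2 - 2*b - 48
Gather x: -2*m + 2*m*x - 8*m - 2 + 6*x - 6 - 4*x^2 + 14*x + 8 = -10*m - 4*x^2 + x*(2*m + 20)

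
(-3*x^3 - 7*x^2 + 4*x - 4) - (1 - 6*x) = -3*x^3 - 7*x^2 + 10*x - 5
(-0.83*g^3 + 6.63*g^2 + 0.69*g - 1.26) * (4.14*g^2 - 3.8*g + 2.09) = -3.4362*g^5 + 30.6022*g^4 - 24.0721*g^3 + 6.0183*g^2 + 6.2301*g - 2.6334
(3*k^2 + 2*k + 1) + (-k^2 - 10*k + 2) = 2*k^2 - 8*k + 3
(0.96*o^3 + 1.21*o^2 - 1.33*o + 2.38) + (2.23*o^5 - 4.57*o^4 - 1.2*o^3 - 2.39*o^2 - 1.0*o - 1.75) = 2.23*o^5 - 4.57*o^4 - 0.24*o^3 - 1.18*o^2 - 2.33*o + 0.63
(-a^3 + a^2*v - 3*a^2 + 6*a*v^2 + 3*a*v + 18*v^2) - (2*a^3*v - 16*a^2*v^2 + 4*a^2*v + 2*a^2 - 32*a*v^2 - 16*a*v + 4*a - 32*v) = -2*a^3*v - a^3 + 16*a^2*v^2 - 3*a^2*v - 5*a^2 + 38*a*v^2 + 19*a*v - 4*a + 18*v^2 + 32*v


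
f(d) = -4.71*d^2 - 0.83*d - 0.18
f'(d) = -9.42*d - 0.83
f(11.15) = -594.99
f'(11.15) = -105.86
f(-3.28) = -48.13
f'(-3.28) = 30.07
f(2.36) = -28.37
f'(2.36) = -23.06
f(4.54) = -101.03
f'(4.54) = -43.60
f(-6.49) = -193.18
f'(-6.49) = 60.31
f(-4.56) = -94.33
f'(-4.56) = 42.13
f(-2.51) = -27.77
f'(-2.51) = 22.81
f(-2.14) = -19.97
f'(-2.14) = 19.33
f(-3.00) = -40.08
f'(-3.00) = 27.43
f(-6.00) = -164.76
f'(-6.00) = 55.69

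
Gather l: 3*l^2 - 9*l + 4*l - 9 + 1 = 3*l^2 - 5*l - 8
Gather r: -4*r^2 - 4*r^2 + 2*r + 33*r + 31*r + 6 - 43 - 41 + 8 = -8*r^2 + 66*r - 70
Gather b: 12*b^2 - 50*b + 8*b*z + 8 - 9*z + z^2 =12*b^2 + b*(8*z - 50) + z^2 - 9*z + 8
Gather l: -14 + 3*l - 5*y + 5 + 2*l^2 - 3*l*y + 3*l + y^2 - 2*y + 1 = 2*l^2 + l*(6 - 3*y) + y^2 - 7*y - 8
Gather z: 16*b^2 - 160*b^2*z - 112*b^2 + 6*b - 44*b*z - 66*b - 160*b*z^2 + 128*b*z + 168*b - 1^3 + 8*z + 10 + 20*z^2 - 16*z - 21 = -96*b^2 + 108*b + z^2*(20 - 160*b) + z*(-160*b^2 + 84*b - 8) - 12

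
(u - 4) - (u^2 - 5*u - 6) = -u^2 + 6*u + 2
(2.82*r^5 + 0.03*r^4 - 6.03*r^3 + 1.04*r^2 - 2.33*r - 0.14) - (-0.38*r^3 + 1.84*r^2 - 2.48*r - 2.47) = 2.82*r^5 + 0.03*r^4 - 5.65*r^3 - 0.8*r^2 + 0.15*r + 2.33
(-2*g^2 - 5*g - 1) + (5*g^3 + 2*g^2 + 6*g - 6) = 5*g^3 + g - 7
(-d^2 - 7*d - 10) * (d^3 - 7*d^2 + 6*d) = -d^5 + 33*d^3 + 28*d^2 - 60*d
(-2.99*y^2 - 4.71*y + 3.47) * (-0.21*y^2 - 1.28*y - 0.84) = 0.6279*y^4 + 4.8163*y^3 + 7.8117*y^2 - 0.4852*y - 2.9148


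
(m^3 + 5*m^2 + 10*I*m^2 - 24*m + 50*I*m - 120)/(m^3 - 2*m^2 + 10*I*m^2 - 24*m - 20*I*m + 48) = (m + 5)/(m - 2)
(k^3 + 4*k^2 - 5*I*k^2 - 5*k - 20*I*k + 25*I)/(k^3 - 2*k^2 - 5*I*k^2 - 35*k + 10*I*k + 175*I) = (k - 1)/(k - 7)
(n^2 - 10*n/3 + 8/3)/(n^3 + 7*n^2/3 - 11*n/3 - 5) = (3*n^2 - 10*n + 8)/(3*n^3 + 7*n^2 - 11*n - 15)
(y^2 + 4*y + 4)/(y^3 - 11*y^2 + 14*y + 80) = (y + 2)/(y^2 - 13*y + 40)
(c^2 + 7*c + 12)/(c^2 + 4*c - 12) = (c^2 + 7*c + 12)/(c^2 + 4*c - 12)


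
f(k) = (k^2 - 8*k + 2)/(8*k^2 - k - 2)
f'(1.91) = 0.28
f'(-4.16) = 0.06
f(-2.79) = 0.51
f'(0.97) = 2.04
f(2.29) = -0.29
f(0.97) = -1.06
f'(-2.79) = 0.15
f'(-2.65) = 0.17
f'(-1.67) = 0.53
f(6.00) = -0.04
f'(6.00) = 0.03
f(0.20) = -0.23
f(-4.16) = 0.37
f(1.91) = -0.38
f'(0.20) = 3.77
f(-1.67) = 0.83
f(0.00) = -1.00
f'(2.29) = 0.19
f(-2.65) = 0.53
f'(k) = (1 - 16*k)*(k^2 - 8*k + 2)/(8*k^2 - k - 2)^2 + (2*k - 8)/(8*k^2 - k - 2) = 9*(7*k^2 - 4*k + 2)/(64*k^4 - 16*k^3 - 31*k^2 + 4*k + 4)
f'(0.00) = 4.50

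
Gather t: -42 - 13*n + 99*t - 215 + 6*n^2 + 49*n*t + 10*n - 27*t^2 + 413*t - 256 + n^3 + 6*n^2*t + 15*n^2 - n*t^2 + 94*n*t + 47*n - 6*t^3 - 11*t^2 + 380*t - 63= n^3 + 21*n^2 + 44*n - 6*t^3 + t^2*(-n - 38) + t*(6*n^2 + 143*n + 892) - 576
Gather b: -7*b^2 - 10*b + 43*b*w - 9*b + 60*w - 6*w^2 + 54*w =-7*b^2 + b*(43*w - 19) - 6*w^2 + 114*w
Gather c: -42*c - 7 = -42*c - 7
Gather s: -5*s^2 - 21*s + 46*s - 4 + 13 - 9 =-5*s^2 + 25*s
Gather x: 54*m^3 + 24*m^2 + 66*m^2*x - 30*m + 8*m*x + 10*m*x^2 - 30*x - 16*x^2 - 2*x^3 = 54*m^3 + 24*m^2 - 30*m - 2*x^3 + x^2*(10*m - 16) + x*(66*m^2 + 8*m - 30)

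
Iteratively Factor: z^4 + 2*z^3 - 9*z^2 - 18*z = (z)*(z^3 + 2*z^2 - 9*z - 18) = z*(z - 3)*(z^2 + 5*z + 6) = z*(z - 3)*(z + 3)*(z + 2)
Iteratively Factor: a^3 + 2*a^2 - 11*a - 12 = (a + 1)*(a^2 + a - 12) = (a - 3)*(a + 1)*(a + 4)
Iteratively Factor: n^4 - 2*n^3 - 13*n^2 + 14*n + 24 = (n + 1)*(n^3 - 3*n^2 - 10*n + 24) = (n - 4)*(n + 1)*(n^2 + n - 6) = (n - 4)*(n + 1)*(n + 3)*(n - 2)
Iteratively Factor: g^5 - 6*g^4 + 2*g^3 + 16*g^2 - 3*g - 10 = (g + 1)*(g^4 - 7*g^3 + 9*g^2 + 7*g - 10) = (g - 5)*(g + 1)*(g^3 - 2*g^2 - g + 2) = (g - 5)*(g - 1)*(g + 1)*(g^2 - g - 2) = (g - 5)*(g - 1)*(g + 1)^2*(g - 2)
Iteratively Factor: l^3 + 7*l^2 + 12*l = (l)*(l^2 + 7*l + 12) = l*(l + 4)*(l + 3)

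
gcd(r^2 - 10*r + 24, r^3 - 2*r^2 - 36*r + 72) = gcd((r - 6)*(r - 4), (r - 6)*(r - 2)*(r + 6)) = r - 6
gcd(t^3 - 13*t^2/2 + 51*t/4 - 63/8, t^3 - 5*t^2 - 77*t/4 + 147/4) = t - 3/2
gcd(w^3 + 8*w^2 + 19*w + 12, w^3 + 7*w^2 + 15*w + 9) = w^2 + 4*w + 3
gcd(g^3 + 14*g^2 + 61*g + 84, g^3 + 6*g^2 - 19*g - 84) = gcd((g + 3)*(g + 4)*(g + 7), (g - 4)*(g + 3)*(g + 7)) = g^2 + 10*g + 21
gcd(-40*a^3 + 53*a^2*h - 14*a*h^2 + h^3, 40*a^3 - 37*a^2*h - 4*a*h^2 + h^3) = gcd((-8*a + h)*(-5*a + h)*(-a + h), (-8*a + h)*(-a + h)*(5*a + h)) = 8*a^2 - 9*a*h + h^2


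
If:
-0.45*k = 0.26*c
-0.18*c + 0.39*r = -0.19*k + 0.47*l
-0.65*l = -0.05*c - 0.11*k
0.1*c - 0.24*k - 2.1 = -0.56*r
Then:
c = 3.28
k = -1.89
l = -0.07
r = 2.35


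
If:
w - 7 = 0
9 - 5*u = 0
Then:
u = 9/5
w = 7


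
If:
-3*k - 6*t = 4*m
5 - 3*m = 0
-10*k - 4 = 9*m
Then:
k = -19/10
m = 5/3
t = -29/180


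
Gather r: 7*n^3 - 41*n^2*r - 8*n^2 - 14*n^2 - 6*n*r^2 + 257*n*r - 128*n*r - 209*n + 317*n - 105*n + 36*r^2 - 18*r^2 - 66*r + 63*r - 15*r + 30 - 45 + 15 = 7*n^3 - 22*n^2 + 3*n + r^2*(18 - 6*n) + r*(-41*n^2 + 129*n - 18)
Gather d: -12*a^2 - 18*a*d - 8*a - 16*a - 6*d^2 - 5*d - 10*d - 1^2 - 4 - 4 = -12*a^2 - 24*a - 6*d^2 + d*(-18*a - 15) - 9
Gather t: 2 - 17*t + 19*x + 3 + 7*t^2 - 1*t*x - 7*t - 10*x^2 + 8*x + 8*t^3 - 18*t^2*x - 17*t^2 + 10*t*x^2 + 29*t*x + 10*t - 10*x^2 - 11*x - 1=8*t^3 + t^2*(-18*x - 10) + t*(10*x^2 + 28*x - 14) - 20*x^2 + 16*x + 4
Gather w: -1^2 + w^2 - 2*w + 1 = w^2 - 2*w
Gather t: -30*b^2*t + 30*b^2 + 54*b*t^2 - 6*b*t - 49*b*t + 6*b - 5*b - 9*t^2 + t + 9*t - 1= 30*b^2 + b + t^2*(54*b - 9) + t*(-30*b^2 - 55*b + 10) - 1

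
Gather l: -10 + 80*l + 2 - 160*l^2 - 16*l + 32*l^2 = -128*l^2 + 64*l - 8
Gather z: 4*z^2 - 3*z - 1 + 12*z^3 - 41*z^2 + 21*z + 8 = 12*z^3 - 37*z^2 + 18*z + 7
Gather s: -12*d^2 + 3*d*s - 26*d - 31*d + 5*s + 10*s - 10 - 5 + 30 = -12*d^2 - 57*d + s*(3*d + 15) + 15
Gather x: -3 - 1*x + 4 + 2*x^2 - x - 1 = 2*x^2 - 2*x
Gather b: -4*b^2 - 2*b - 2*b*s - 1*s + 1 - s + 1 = -4*b^2 + b*(-2*s - 2) - 2*s + 2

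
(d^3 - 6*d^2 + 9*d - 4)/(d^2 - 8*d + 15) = (d^3 - 6*d^2 + 9*d - 4)/(d^2 - 8*d + 15)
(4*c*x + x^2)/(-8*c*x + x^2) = (4*c + x)/(-8*c + x)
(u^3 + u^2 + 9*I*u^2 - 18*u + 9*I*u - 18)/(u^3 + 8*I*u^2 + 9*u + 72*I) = (u^2 + u*(1 + 6*I) + 6*I)/(u^2 + 5*I*u + 24)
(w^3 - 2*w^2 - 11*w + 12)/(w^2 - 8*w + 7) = (w^2 - w - 12)/(w - 7)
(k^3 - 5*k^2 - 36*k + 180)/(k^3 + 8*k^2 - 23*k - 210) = (k - 6)/(k + 7)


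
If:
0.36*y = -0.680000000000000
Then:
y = -1.89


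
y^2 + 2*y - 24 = (y - 4)*(y + 6)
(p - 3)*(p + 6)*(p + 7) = p^3 + 10*p^2 + 3*p - 126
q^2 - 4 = (q - 2)*(q + 2)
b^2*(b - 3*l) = b^3 - 3*b^2*l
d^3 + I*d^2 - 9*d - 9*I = (d - 3)*(d + 3)*(d + I)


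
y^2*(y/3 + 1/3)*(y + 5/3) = y^4/3 + 8*y^3/9 + 5*y^2/9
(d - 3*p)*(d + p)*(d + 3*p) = d^3 + d^2*p - 9*d*p^2 - 9*p^3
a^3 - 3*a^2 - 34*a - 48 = (a - 8)*(a + 2)*(a + 3)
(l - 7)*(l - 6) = l^2 - 13*l + 42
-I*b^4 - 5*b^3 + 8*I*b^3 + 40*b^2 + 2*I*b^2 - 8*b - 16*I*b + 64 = (b - 8)*(b - 4*I)*(b - 2*I)*(-I*b + 1)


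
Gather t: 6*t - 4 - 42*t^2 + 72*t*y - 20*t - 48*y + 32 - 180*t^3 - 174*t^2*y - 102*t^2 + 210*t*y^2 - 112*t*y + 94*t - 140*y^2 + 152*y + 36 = -180*t^3 + t^2*(-174*y - 144) + t*(210*y^2 - 40*y + 80) - 140*y^2 + 104*y + 64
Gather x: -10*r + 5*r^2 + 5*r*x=5*r^2 + 5*r*x - 10*r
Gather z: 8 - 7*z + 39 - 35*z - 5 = 42 - 42*z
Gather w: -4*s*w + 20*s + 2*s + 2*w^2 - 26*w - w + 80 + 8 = 22*s + 2*w^2 + w*(-4*s - 27) + 88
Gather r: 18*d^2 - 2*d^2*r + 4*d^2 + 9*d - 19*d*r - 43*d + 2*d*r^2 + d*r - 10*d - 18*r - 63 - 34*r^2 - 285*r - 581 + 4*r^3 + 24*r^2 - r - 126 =22*d^2 - 44*d + 4*r^3 + r^2*(2*d - 10) + r*(-2*d^2 - 18*d - 304) - 770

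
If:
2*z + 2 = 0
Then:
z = -1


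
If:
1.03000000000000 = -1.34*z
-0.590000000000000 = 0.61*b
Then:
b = -0.97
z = -0.77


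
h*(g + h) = g*h + h^2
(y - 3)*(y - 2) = y^2 - 5*y + 6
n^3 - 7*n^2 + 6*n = n*(n - 6)*(n - 1)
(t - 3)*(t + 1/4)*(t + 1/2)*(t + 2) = t^4 - t^3/4 - 53*t^2/8 - 37*t/8 - 3/4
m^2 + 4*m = m*(m + 4)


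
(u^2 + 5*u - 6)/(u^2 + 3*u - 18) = (u - 1)/(u - 3)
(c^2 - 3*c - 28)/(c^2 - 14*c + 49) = (c + 4)/(c - 7)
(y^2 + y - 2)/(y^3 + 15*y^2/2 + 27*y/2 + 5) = 2*(y - 1)/(2*y^2 + 11*y + 5)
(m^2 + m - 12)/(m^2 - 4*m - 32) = (m - 3)/(m - 8)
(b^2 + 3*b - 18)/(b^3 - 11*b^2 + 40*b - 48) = (b + 6)/(b^2 - 8*b + 16)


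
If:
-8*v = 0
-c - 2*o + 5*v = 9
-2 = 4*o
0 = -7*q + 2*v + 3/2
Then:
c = -8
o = -1/2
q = 3/14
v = 0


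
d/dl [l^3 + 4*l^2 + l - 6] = 3*l^2 + 8*l + 1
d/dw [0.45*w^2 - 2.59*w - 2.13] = 0.9*w - 2.59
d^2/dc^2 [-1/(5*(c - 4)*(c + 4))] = 2*(-3*c^2 - 16)/(5*(c^6 - 48*c^4 + 768*c^2 - 4096))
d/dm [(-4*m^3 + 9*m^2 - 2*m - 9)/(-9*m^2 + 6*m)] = 2*(6*m^4 - 8*m^3 + 6*m^2 - 27*m + 9)/(3*m^2*(9*m^2 - 12*m + 4))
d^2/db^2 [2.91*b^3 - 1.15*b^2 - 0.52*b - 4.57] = 17.46*b - 2.3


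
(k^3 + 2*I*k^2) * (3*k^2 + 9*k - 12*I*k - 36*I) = 3*k^5 + 9*k^4 - 6*I*k^4 + 24*k^3 - 18*I*k^3 + 72*k^2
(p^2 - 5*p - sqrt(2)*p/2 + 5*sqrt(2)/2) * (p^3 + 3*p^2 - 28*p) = p^5 - 2*p^4 - sqrt(2)*p^4/2 - 43*p^3 + sqrt(2)*p^3 + 43*sqrt(2)*p^2/2 + 140*p^2 - 70*sqrt(2)*p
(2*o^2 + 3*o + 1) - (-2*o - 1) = 2*o^2 + 5*o + 2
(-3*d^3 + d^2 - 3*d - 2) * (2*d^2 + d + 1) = -6*d^5 - d^4 - 8*d^3 - 6*d^2 - 5*d - 2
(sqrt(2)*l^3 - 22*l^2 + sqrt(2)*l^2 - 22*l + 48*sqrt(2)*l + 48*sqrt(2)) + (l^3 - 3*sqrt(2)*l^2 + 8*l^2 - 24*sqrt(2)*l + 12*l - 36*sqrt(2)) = l^3 + sqrt(2)*l^3 - 14*l^2 - 2*sqrt(2)*l^2 - 10*l + 24*sqrt(2)*l + 12*sqrt(2)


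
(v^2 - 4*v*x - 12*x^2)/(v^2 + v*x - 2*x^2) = (-v + 6*x)/(-v + x)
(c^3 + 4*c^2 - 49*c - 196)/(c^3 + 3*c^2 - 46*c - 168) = (c + 7)/(c + 6)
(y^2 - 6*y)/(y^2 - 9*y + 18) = y/(y - 3)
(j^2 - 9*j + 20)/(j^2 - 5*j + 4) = (j - 5)/(j - 1)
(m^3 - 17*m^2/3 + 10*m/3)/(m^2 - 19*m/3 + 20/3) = m*(3*m - 2)/(3*m - 4)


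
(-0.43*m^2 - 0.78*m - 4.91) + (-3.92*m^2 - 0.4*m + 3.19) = -4.35*m^2 - 1.18*m - 1.72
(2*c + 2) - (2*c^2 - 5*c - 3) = -2*c^2 + 7*c + 5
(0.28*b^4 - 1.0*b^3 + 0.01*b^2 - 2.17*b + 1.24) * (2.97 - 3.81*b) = -1.0668*b^5 + 4.6416*b^4 - 3.0081*b^3 + 8.2974*b^2 - 11.1693*b + 3.6828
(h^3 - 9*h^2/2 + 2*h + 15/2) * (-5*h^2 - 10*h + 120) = -5*h^5 + 25*h^4/2 + 155*h^3 - 1195*h^2/2 + 165*h + 900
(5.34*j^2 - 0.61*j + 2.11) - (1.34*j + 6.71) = 5.34*j^2 - 1.95*j - 4.6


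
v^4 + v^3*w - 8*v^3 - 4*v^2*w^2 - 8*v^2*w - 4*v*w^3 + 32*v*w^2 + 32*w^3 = (v - 8)*(v - 2*w)*(v + w)*(v + 2*w)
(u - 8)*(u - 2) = u^2 - 10*u + 16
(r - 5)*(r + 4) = r^2 - r - 20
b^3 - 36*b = b*(b - 6)*(b + 6)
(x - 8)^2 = x^2 - 16*x + 64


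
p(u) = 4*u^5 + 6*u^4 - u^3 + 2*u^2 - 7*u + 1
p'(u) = 20*u^4 + 24*u^3 - 3*u^2 + 4*u - 7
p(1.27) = 22.11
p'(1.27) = 94.43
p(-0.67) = 7.56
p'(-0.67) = -14.21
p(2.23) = 353.21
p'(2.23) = 747.75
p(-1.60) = 18.79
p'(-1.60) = 11.69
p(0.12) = 0.19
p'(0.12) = -6.52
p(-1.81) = 12.84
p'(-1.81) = 48.27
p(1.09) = 9.08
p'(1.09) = 53.11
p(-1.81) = 12.84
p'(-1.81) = 48.27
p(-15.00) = -2729819.00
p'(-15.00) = 930758.00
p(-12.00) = -868811.00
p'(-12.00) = 372761.00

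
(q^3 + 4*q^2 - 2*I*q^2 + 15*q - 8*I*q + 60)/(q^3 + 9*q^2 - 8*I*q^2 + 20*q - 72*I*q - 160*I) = (q^2 - 2*I*q + 15)/(q^2 + q*(5 - 8*I) - 40*I)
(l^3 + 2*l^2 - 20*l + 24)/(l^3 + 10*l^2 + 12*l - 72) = (l - 2)/(l + 6)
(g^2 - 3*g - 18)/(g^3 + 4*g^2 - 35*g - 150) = (g + 3)/(g^2 + 10*g + 25)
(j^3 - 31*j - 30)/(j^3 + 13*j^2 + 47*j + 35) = (j - 6)/(j + 7)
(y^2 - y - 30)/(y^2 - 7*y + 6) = (y + 5)/(y - 1)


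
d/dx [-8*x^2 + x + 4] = 1 - 16*x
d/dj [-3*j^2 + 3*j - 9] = 3 - 6*j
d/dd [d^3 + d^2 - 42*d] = 3*d^2 + 2*d - 42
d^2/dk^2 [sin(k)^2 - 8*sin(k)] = 8*sin(k) + 2*cos(2*k)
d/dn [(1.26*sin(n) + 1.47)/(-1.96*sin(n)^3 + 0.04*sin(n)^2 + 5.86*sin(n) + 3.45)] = (4.9392*sin(n)^3 + 8.5932*sin(n)^2 - 0.1176*sin(n) - 4.2672)*cos(n)/(3.8416*sin(n)^6 - 0.1568*sin(n)^5 - 22.9696*sin(n)^4 - 13.0552*sin(n)^3 + 34.6156*sin(n)^2 + 40.434*sin(n) + 11.9025)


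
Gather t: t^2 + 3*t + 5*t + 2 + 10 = t^2 + 8*t + 12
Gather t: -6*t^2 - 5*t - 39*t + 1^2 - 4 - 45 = -6*t^2 - 44*t - 48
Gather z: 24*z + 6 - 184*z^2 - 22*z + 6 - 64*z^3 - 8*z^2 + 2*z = -64*z^3 - 192*z^2 + 4*z + 12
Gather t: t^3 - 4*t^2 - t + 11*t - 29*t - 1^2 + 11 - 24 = t^3 - 4*t^2 - 19*t - 14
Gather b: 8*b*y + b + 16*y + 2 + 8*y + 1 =b*(8*y + 1) + 24*y + 3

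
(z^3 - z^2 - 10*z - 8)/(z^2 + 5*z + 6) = (z^2 - 3*z - 4)/(z + 3)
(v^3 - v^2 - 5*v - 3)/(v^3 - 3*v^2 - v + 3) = (v + 1)/(v - 1)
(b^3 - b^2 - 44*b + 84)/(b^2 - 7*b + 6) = (b^2 + 5*b - 14)/(b - 1)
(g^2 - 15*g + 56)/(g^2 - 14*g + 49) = (g - 8)/(g - 7)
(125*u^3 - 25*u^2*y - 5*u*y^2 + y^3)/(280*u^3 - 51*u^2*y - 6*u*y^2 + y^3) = (-25*u^2 + y^2)/(-56*u^2 - u*y + y^2)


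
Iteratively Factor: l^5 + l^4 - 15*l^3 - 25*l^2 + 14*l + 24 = (l + 2)*(l^4 - l^3 - 13*l^2 + l + 12) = (l - 1)*(l + 2)*(l^3 - 13*l - 12) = (l - 1)*(l + 2)*(l + 3)*(l^2 - 3*l - 4) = (l - 1)*(l + 1)*(l + 2)*(l + 3)*(l - 4)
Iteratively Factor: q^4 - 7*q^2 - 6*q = (q)*(q^3 - 7*q - 6) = q*(q - 3)*(q^2 + 3*q + 2) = q*(q - 3)*(q + 1)*(q + 2)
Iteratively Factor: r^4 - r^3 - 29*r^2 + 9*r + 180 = (r - 5)*(r^3 + 4*r^2 - 9*r - 36) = (r - 5)*(r + 3)*(r^2 + r - 12) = (r - 5)*(r + 3)*(r + 4)*(r - 3)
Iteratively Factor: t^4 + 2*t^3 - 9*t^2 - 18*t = (t + 2)*(t^3 - 9*t) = (t - 3)*(t + 2)*(t^2 + 3*t) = (t - 3)*(t + 2)*(t + 3)*(t)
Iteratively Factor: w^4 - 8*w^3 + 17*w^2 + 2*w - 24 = (w - 2)*(w^3 - 6*w^2 + 5*w + 12) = (w - 3)*(w - 2)*(w^2 - 3*w - 4) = (w - 4)*(w - 3)*(w - 2)*(w + 1)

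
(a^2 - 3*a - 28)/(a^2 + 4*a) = (a - 7)/a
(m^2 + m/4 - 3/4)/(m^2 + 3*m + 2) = (m - 3/4)/(m + 2)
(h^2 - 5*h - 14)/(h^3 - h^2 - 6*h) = (h - 7)/(h*(h - 3))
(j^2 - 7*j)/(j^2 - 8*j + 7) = j/(j - 1)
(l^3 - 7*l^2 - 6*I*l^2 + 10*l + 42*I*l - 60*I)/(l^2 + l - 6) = (l^2 - l*(5 + 6*I) + 30*I)/(l + 3)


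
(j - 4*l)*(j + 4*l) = j^2 - 16*l^2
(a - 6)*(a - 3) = a^2 - 9*a + 18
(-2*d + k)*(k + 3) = -2*d*k - 6*d + k^2 + 3*k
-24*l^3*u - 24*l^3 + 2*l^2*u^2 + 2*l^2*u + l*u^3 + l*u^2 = (-4*l + u)*(6*l + u)*(l*u + l)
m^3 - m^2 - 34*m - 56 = (m - 7)*(m + 2)*(m + 4)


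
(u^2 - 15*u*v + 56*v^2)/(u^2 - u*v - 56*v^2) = (u - 7*v)/(u + 7*v)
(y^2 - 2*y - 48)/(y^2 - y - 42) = (y - 8)/(y - 7)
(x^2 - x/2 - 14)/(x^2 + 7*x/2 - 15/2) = (2*x^2 - x - 28)/(2*x^2 + 7*x - 15)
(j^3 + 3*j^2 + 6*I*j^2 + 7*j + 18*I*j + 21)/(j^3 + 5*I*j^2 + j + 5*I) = (j^2 + j*(3 + 7*I) + 21*I)/(j^2 + 6*I*j - 5)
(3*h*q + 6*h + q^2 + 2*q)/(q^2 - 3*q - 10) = (3*h + q)/(q - 5)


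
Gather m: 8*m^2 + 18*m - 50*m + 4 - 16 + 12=8*m^2 - 32*m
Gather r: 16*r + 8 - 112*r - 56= -96*r - 48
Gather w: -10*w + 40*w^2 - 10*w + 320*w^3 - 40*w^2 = 320*w^3 - 20*w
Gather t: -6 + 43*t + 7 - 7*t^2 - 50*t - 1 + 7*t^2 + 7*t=0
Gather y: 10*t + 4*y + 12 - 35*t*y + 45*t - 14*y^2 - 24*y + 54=55*t - 14*y^2 + y*(-35*t - 20) + 66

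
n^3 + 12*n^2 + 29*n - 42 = (n - 1)*(n + 6)*(n + 7)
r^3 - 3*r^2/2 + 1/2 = (r - 1)^2*(r + 1/2)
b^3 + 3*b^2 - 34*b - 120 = (b - 6)*(b + 4)*(b + 5)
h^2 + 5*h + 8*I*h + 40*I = (h + 5)*(h + 8*I)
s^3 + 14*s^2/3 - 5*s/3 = s*(s - 1/3)*(s + 5)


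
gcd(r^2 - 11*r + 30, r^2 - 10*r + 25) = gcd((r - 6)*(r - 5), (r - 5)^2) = r - 5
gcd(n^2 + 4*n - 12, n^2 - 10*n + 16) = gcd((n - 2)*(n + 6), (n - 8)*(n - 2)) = n - 2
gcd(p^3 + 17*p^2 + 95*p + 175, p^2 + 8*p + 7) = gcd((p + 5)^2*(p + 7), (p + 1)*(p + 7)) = p + 7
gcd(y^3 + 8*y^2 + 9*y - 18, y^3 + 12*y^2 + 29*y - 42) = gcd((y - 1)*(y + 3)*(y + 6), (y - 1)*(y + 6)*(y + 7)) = y^2 + 5*y - 6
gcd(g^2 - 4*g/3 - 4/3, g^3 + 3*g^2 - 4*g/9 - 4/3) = g + 2/3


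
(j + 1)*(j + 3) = j^2 + 4*j + 3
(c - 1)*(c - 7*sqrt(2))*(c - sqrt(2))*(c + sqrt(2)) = c^4 - 7*sqrt(2)*c^3 - c^3 - 2*c^2 + 7*sqrt(2)*c^2 + 2*c + 14*sqrt(2)*c - 14*sqrt(2)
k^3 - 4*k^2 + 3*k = k*(k - 3)*(k - 1)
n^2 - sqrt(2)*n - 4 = (n - 2*sqrt(2))*(n + sqrt(2))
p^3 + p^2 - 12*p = p*(p - 3)*(p + 4)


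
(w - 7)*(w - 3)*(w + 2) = w^3 - 8*w^2 + w + 42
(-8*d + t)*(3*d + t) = -24*d^2 - 5*d*t + t^2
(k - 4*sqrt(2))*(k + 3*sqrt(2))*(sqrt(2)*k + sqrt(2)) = sqrt(2)*k^3 - 2*k^2 + sqrt(2)*k^2 - 24*sqrt(2)*k - 2*k - 24*sqrt(2)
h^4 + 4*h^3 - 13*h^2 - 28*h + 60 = (h - 2)^2*(h + 3)*(h + 5)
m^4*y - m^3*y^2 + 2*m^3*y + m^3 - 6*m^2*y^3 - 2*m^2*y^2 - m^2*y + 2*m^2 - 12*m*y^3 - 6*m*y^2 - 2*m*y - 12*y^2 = (m + 2)*(m - 3*y)*(m + 2*y)*(m*y + 1)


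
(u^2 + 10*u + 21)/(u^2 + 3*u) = (u + 7)/u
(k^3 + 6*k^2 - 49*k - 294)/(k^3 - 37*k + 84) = (k^2 - k - 42)/(k^2 - 7*k + 12)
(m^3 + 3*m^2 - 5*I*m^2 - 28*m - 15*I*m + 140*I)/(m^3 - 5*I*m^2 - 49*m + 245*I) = (m - 4)/(m - 7)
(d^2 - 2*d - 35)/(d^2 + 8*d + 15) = (d - 7)/(d + 3)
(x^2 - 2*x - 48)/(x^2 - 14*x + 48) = (x + 6)/(x - 6)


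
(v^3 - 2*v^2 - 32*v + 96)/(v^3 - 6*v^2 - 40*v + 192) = (v - 4)/(v - 8)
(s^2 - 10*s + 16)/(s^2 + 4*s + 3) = (s^2 - 10*s + 16)/(s^2 + 4*s + 3)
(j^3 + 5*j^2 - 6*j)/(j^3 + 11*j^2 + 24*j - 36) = j/(j + 6)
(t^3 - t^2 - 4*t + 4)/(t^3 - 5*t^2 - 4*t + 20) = (t - 1)/(t - 5)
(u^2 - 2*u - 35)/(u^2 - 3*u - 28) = (u + 5)/(u + 4)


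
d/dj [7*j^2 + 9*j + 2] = 14*j + 9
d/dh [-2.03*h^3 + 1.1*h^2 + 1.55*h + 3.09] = -6.09*h^2 + 2.2*h + 1.55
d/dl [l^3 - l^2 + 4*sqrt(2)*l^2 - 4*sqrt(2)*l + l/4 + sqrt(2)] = 3*l^2 - 2*l + 8*sqrt(2)*l - 4*sqrt(2) + 1/4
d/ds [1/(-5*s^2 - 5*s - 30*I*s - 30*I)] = (2*s + 1 + 6*I)/(5*(s^2 + s + 6*I*s + 6*I)^2)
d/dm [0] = 0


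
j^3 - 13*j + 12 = (j - 3)*(j - 1)*(j + 4)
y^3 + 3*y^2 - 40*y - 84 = (y - 6)*(y + 2)*(y + 7)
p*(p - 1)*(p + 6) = p^3 + 5*p^2 - 6*p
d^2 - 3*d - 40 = (d - 8)*(d + 5)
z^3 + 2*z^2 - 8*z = z*(z - 2)*(z + 4)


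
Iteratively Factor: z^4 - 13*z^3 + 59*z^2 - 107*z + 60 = (z - 5)*(z^3 - 8*z^2 + 19*z - 12) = (z - 5)*(z - 3)*(z^2 - 5*z + 4) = (z - 5)*(z - 3)*(z - 1)*(z - 4)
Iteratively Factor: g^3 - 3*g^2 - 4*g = (g + 1)*(g^2 - 4*g) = g*(g + 1)*(g - 4)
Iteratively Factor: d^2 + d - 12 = (d - 3)*(d + 4)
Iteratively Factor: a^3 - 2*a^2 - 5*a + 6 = (a + 2)*(a^2 - 4*a + 3) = (a - 1)*(a + 2)*(a - 3)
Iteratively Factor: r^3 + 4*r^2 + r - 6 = (r + 2)*(r^2 + 2*r - 3) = (r + 2)*(r + 3)*(r - 1)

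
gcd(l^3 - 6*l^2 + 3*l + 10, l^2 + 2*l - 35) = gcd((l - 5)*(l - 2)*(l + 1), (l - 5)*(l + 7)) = l - 5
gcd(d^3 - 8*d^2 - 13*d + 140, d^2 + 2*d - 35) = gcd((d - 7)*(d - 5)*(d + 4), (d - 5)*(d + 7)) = d - 5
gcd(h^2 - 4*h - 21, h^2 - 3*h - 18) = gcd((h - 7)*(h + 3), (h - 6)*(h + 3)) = h + 3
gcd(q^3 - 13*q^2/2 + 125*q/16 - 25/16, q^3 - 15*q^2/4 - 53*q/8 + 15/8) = q^2 - 21*q/4 + 5/4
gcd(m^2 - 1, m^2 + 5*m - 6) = m - 1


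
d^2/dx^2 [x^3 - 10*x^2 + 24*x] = 6*x - 20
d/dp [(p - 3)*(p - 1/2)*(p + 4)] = 3*p^2 + p - 25/2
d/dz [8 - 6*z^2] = -12*z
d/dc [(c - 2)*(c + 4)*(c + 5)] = 3*c^2 + 14*c + 2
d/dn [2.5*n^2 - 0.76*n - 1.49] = 5.0*n - 0.76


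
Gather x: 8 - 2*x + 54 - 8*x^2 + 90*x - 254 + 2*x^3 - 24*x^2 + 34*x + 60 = 2*x^3 - 32*x^2 + 122*x - 132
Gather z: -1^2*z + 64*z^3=64*z^3 - z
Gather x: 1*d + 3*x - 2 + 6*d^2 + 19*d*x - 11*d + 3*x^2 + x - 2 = 6*d^2 - 10*d + 3*x^2 + x*(19*d + 4) - 4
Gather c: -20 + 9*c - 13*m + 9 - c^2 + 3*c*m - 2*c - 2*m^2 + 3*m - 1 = -c^2 + c*(3*m + 7) - 2*m^2 - 10*m - 12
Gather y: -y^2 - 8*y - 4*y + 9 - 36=-y^2 - 12*y - 27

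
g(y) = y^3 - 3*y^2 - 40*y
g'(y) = 3*y^2 - 6*y - 40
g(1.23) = -51.88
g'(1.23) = -42.84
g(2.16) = -90.32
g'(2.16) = -38.96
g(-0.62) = 23.41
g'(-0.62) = -35.13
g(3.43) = -132.14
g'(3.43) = -25.29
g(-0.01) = 0.40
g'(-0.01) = -39.94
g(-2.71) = 66.47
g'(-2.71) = -1.71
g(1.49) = -62.95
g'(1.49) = -42.28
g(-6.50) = -141.38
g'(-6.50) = 125.75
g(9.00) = 126.00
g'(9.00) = 149.00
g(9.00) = 126.00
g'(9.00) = 149.00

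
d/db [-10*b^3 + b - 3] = 1 - 30*b^2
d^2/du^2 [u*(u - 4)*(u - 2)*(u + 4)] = 12*u^2 - 12*u - 32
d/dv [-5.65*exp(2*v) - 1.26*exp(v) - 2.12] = (-11.3*exp(v) - 1.26)*exp(v)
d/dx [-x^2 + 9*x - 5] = 9 - 2*x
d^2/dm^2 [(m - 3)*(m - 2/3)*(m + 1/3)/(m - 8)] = 2*(9*m^3 - 216*m^2 + 1728*m - 1858)/(9*(m^3 - 24*m^2 + 192*m - 512))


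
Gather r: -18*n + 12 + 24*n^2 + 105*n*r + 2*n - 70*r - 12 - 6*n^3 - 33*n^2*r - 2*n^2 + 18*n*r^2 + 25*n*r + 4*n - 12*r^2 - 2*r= -6*n^3 + 22*n^2 - 12*n + r^2*(18*n - 12) + r*(-33*n^2 + 130*n - 72)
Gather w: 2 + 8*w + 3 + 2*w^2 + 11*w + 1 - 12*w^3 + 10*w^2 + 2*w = -12*w^3 + 12*w^2 + 21*w + 6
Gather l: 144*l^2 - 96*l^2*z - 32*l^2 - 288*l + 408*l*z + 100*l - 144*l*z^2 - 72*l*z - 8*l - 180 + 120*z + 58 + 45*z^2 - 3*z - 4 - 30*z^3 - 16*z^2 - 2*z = l^2*(112 - 96*z) + l*(-144*z^2 + 336*z - 196) - 30*z^3 + 29*z^2 + 115*z - 126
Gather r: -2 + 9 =7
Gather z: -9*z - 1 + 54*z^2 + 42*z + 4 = 54*z^2 + 33*z + 3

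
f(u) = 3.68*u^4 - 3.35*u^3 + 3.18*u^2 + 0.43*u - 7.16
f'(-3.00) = -506.54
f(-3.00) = 408.70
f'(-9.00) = -11601.74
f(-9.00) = 26833.18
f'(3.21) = 404.17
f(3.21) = 306.90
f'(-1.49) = -80.05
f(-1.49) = 28.48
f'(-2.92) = -470.32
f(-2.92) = 369.64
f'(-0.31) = -2.95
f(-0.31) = -6.85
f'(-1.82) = -133.18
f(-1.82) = 63.16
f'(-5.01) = -2134.75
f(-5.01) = 2810.23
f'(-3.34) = -681.39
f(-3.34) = 609.67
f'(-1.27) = -54.01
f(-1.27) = 13.86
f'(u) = 14.72*u^3 - 10.05*u^2 + 6.36*u + 0.43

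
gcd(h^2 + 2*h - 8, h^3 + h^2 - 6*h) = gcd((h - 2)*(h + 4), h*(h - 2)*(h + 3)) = h - 2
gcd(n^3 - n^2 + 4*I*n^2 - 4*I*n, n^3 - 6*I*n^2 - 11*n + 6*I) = 1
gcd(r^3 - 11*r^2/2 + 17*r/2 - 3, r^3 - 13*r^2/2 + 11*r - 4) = r^2 - 5*r/2 + 1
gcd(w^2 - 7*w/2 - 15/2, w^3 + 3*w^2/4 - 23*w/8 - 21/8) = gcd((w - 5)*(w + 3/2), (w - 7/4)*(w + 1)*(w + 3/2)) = w + 3/2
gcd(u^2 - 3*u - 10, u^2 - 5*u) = u - 5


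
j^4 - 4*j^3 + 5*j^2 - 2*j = j*(j - 2)*(j - 1)^2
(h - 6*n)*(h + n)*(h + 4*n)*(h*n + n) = h^4*n - h^3*n^2 + h^3*n - 26*h^2*n^3 - h^2*n^2 - 24*h*n^4 - 26*h*n^3 - 24*n^4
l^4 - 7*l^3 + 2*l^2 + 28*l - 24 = (l - 6)*(l - 2)*(l - 1)*(l + 2)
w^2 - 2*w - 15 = (w - 5)*(w + 3)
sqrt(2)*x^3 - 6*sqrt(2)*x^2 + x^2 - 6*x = x*(x - 6)*(sqrt(2)*x + 1)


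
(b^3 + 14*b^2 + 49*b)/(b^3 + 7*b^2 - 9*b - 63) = b*(b + 7)/(b^2 - 9)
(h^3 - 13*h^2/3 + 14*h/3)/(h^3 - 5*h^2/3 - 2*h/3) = (3*h - 7)/(3*h + 1)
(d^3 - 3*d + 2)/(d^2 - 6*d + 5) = (d^2 + d - 2)/(d - 5)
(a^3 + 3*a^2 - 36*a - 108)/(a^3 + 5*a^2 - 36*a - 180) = (a + 3)/(a + 5)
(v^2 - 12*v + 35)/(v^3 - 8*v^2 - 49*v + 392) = (v - 5)/(v^2 - v - 56)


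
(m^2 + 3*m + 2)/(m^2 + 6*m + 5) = (m + 2)/(m + 5)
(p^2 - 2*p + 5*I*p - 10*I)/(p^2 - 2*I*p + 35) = (p - 2)/(p - 7*I)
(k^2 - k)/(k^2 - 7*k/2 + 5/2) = 2*k/(2*k - 5)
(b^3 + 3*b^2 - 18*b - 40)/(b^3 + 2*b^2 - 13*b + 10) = (b^2 - 2*b - 8)/(b^2 - 3*b + 2)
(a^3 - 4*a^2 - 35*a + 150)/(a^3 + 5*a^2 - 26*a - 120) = (a - 5)/(a + 4)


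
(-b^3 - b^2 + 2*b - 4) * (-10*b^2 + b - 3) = 10*b^5 + 9*b^4 - 18*b^3 + 45*b^2 - 10*b + 12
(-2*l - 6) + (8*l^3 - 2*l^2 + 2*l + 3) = 8*l^3 - 2*l^2 - 3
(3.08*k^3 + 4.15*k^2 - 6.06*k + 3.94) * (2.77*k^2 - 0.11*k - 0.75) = 8.5316*k^5 + 11.1567*k^4 - 19.5527*k^3 + 8.4679*k^2 + 4.1116*k - 2.955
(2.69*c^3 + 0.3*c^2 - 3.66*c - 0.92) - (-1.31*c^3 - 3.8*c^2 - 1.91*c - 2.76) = 4.0*c^3 + 4.1*c^2 - 1.75*c + 1.84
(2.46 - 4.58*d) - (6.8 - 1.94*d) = -2.64*d - 4.34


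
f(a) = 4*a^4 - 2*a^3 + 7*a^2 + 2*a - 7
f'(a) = 16*a^3 - 6*a^2 + 14*a + 2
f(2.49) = 164.27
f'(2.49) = 246.67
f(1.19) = 9.94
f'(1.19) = 37.13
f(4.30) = 1339.54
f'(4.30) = 1223.37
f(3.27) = 461.81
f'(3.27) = 543.08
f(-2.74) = 306.67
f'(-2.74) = -410.54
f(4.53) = 1644.22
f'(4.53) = 1429.65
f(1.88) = 58.18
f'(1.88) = 113.43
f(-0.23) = -7.05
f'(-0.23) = -1.73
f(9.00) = 25364.00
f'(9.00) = 11306.00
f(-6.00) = 5849.00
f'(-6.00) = -3754.00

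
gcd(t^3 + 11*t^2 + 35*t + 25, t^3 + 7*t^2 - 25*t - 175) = t + 5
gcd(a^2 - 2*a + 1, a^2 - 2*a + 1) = a^2 - 2*a + 1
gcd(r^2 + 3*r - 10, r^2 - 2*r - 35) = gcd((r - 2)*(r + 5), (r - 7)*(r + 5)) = r + 5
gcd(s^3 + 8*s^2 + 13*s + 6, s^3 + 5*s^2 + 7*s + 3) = s^2 + 2*s + 1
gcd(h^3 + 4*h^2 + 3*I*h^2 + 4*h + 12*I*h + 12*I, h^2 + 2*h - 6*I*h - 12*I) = h + 2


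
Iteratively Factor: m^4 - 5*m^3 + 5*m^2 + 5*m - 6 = (m - 2)*(m^3 - 3*m^2 - m + 3) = (m - 3)*(m - 2)*(m^2 - 1) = (m - 3)*(m - 2)*(m - 1)*(m + 1)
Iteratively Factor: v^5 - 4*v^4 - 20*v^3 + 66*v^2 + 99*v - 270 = (v - 2)*(v^4 - 2*v^3 - 24*v^2 + 18*v + 135) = (v - 2)*(v + 3)*(v^3 - 5*v^2 - 9*v + 45) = (v - 2)*(v + 3)^2*(v^2 - 8*v + 15) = (v - 3)*(v - 2)*(v + 3)^2*(v - 5)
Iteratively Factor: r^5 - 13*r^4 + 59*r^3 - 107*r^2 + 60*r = (r - 5)*(r^4 - 8*r^3 + 19*r^2 - 12*r) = (r - 5)*(r - 3)*(r^3 - 5*r^2 + 4*r) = (r - 5)*(r - 4)*(r - 3)*(r^2 - r) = r*(r - 5)*(r - 4)*(r - 3)*(r - 1)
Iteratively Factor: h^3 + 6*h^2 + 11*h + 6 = (h + 3)*(h^2 + 3*h + 2) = (h + 2)*(h + 3)*(h + 1)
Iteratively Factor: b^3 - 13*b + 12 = (b + 4)*(b^2 - 4*b + 3) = (b - 1)*(b + 4)*(b - 3)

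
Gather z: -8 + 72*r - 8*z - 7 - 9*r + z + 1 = 63*r - 7*z - 14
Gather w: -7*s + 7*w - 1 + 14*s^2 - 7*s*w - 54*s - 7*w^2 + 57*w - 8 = 14*s^2 - 61*s - 7*w^2 + w*(64 - 7*s) - 9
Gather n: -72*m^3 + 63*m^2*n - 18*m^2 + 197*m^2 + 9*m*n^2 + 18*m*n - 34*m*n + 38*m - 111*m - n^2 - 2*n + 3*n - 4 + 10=-72*m^3 + 179*m^2 - 73*m + n^2*(9*m - 1) + n*(63*m^2 - 16*m + 1) + 6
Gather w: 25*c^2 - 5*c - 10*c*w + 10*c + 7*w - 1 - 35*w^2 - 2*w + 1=25*c^2 + 5*c - 35*w^2 + w*(5 - 10*c)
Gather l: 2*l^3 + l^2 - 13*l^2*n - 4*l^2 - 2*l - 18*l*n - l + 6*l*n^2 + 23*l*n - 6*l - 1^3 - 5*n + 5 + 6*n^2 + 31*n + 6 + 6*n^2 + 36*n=2*l^3 + l^2*(-13*n - 3) + l*(6*n^2 + 5*n - 9) + 12*n^2 + 62*n + 10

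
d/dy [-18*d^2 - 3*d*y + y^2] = -3*d + 2*y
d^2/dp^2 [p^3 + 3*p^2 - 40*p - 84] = 6*p + 6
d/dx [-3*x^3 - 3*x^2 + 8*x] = -9*x^2 - 6*x + 8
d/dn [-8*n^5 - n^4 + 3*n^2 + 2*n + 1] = -40*n^4 - 4*n^3 + 6*n + 2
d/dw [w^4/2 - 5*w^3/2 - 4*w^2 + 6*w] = 2*w^3 - 15*w^2/2 - 8*w + 6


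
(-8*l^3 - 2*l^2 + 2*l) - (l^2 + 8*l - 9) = -8*l^3 - 3*l^2 - 6*l + 9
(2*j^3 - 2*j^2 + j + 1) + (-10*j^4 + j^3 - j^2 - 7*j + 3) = -10*j^4 + 3*j^3 - 3*j^2 - 6*j + 4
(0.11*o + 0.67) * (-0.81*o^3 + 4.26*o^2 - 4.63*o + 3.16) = -0.0891*o^4 - 0.0741000000000001*o^3 + 2.3449*o^2 - 2.7545*o + 2.1172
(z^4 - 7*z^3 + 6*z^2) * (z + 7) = z^5 - 43*z^3 + 42*z^2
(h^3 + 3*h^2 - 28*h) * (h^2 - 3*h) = h^5 - 37*h^3 + 84*h^2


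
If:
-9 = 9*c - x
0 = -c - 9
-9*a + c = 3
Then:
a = -4/3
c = -9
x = -72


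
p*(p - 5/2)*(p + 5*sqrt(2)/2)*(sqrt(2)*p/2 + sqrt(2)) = sqrt(2)*p^4/2 - sqrt(2)*p^3/4 + 5*p^3/2 - 5*sqrt(2)*p^2/2 - 5*p^2/4 - 25*p/2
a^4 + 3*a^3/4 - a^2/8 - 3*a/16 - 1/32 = (a - 1/2)*(a + 1/4)*(a + 1/2)^2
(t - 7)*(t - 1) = t^2 - 8*t + 7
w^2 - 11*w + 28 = (w - 7)*(w - 4)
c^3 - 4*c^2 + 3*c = c*(c - 3)*(c - 1)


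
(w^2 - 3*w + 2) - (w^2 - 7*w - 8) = 4*w + 10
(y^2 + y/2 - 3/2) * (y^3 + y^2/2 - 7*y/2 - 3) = y^5 + y^4 - 19*y^3/4 - 11*y^2/2 + 15*y/4 + 9/2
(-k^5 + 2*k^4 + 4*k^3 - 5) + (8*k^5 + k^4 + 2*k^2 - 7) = 7*k^5 + 3*k^4 + 4*k^3 + 2*k^2 - 12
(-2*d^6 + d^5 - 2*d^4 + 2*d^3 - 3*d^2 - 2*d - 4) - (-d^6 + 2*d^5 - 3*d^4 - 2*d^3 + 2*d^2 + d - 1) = -d^6 - d^5 + d^4 + 4*d^3 - 5*d^2 - 3*d - 3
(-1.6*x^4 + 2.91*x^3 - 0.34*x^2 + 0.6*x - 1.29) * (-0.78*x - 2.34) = 1.248*x^5 + 1.4742*x^4 - 6.5442*x^3 + 0.3276*x^2 - 0.3978*x + 3.0186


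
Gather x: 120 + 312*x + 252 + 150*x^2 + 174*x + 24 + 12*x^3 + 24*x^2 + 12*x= 12*x^3 + 174*x^2 + 498*x + 396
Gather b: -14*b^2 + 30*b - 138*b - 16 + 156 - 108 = -14*b^2 - 108*b + 32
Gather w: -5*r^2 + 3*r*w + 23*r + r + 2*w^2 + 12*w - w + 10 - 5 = -5*r^2 + 24*r + 2*w^2 + w*(3*r + 11) + 5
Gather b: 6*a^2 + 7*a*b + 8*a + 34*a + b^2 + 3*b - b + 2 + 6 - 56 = 6*a^2 + 42*a + b^2 + b*(7*a + 2) - 48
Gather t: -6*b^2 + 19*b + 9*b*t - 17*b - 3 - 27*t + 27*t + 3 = -6*b^2 + 9*b*t + 2*b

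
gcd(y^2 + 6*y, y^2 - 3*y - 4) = 1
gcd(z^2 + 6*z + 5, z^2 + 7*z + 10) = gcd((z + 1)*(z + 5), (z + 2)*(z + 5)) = z + 5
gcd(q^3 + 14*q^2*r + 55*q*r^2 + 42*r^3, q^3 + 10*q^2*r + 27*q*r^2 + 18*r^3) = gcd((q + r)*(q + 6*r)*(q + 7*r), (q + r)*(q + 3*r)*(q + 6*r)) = q^2 + 7*q*r + 6*r^2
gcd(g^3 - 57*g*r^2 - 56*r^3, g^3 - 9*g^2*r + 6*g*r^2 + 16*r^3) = -g^2 + 7*g*r + 8*r^2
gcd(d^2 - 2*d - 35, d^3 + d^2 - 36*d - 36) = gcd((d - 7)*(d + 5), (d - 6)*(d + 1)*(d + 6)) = 1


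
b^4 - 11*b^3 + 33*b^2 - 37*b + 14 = (b - 7)*(b - 2)*(b - 1)^2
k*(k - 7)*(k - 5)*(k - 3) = k^4 - 15*k^3 + 71*k^2 - 105*k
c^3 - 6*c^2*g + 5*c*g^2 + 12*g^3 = (c - 4*g)*(c - 3*g)*(c + g)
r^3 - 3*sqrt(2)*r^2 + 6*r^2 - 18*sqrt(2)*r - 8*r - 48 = (r + 6)*(r - 4*sqrt(2))*(r + sqrt(2))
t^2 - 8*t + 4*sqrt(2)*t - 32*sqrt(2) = (t - 8)*(t + 4*sqrt(2))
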